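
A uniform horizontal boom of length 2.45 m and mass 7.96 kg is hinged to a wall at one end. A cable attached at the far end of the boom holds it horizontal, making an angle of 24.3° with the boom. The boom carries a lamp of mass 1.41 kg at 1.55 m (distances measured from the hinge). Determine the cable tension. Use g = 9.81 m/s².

T ≈ 116 N

About the hinge:
Beam weight: 7.96 × 9.81 = 78.09 N down at 1.225 m → arm 1.225 m, τ = 78.09 × 1.225 = 95.66 N·m clockwise.
Lamp: 1.41 × 9.81 = 13.83 N down at 1.55 m → arm 1.55 m, τ = 13.83 × 1.55 = 21.44 N·m clockwise.
Total clockwise load moment = 117.1 N·m.
The cable tension T acts at 2.45 m; only its component perpendicular to the boom, T sinθ, produces torque. sin 24.3° = 0.4115.
Setting net torque to zero: T × 2.45 × 0.4115 = 117.1 → T = 117.1 / 1.008 = 116 N.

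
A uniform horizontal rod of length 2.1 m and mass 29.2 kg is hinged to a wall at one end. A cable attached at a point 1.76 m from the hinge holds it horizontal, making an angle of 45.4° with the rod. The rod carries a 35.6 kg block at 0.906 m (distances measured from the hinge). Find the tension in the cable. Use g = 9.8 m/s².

Sum moments about the hinge (the unknown hinge reaction has zero arm there).
Beam weight: 29.2 × 9.8 = 286.2 N down at 1.05 m → arm 1.05 m, τ = 286.2 × 1.05 = 300.5 N·m clockwise.
Block: 35.6 × 9.8 = 348.9 N down at 0.906 m → arm 0.906 m, τ = 348.9 × 0.906 = 316.1 N·m clockwise.
Total clockwise load moment = 616.6 N·m.
The cable tension T acts at 1.76 m; only its component perpendicular to the rod, T sinθ, produces torque. sin 45.4° = 0.712.
Setting net torque to zero: T × 1.76 × 0.712 = 616.6 → T = 616.6 / 1.253 = 492 N.

T ≈ 492 N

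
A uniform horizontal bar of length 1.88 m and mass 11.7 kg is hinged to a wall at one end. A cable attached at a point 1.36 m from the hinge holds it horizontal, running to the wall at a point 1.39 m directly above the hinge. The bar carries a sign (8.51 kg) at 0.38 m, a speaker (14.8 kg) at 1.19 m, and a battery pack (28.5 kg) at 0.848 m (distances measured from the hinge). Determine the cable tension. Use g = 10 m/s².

T ≈ 576 N

About the hinge:
Beam weight: 11.7 × 10 = 117 N down at 0.94 m → arm 0.94 m, τ = 117 × 0.94 = 110 N·m clockwise.
Sign: 8.51 × 10 = 85.1 N down at 0.38 m → arm 0.38 m, τ = 85.1 × 0.38 = 32.34 N·m clockwise.
Speaker: 14.8 × 10 = 148 N down at 1.19 m → arm 1.19 m, τ = 148 × 1.19 = 176.1 N·m clockwise.
Battery pack: 28.5 × 10 = 285 N down at 0.848 m → arm 0.848 m, τ = 285 × 0.848 = 241.7 N·m clockwise.
Total clockwise load moment = 560.1 N·m.
The cable tension T acts at 1.36 m; only its component perpendicular to the bar, T sinθ, produces torque. sinθ = h/√(h²+d²) = 1.39/√(1.39²+1.36²) = 0.7148.
Balancing moments: T × 1.36 × 0.7148 = 560.1, giving T = 560.1 / 0.9721 = 576 N.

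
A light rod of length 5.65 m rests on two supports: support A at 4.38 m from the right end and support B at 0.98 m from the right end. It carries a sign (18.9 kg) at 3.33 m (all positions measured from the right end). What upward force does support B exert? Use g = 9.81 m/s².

R_B ≈ 57.3 N

Sum moments about support A (its reaction then has zero moment arm).
Sign: 18.9 × 9.81 = 185.4 N down at 3.33 m → arm 1.05 m, τ = 185.4 × 1.05 = 194.7 N·m clockwise.
Net load moment about support A = 194.7 N·m clockwise.
Reaction R at support B is upward at 0.98 m, arm 3.4 m → moment R × 3.4 counterclockwise.
Στ = 0 ⇒ R × 3.4 = 194.7 ⇒ R = 57.3 N.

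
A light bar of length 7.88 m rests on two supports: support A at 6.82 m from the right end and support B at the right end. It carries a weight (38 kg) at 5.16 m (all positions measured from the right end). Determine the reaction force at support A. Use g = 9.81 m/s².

R_A ≈ 282 N

Take moments about support B.
Weight: 38 × 9.81 = 372.8 N down at 5.16 m → arm 5.16 m, τ = 372.8 × 5.16 = 1924 N·m counterclockwise.
Net load moment about support B = 1924 N·m counterclockwise.
Reaction R at support A is upward at 6.82 m, arm 6.82 m → moment R × 6.82 clockwise.
Στ = 0 ⇒ R × 6.82 = 1924 ⇒ R = 282 N.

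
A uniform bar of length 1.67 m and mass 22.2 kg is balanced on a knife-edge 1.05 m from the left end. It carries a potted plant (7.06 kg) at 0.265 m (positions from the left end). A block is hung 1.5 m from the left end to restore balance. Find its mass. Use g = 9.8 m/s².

m ≈ 22.9 kg

Choose the knife-edge (at 1.05 m from the left end) as the axis so the support reaction has zero arm there.
Beam weight: 22.2 × 9.8 = 217.6 N down at 0.835 m → arm 0.215 m, τ = 217.6 × 0.215 = 46.78 N·m counterclockwise.
Potted plant: 7.06 × 9.8 = 69.19 N down at 0.265 m → arm 0.785 m, τ = 69.19 × 0.785 = 54.31 N·m counterclockwise.
Net moment of known loads = 101.1 N·m counterclockwise.
An unknown mass m at 1.5 m has arm 0.45 m; its moment is m·g·0.45 clockwise.
Setting net torque to zero: m × 9.8 × 0.45 = 101.1 → m = 101.1 / (9.8 × 0.45) = 22.9 kg.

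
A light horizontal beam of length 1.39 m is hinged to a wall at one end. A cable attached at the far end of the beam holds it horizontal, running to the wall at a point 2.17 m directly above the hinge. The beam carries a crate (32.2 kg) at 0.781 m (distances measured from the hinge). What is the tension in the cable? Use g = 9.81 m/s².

T ≈ 211 N

Choose the hinge as the axis so the unknown hinge reaction has zero arm there.
Crate: 32.2 × 9.81 = 315.9 N down at 0.781 m → arm 0.781 m, τ = 315.9 × 0.781 = 246.7 N·m clockwise.
Total clockwise load moment = 246.7 N·m.
The cable tension T acts at 1.39 m; only its component perpendicular to the beam, T sinθ, produces torque. sinθ = h/√(h²+d²) = 2.17/√(2.17²+1.39²) = 0.8421.
For rotational equilibrium, T × 1.39 × 0.8421 = 246.7, so T = 246.7 / 1.171 = 211 N.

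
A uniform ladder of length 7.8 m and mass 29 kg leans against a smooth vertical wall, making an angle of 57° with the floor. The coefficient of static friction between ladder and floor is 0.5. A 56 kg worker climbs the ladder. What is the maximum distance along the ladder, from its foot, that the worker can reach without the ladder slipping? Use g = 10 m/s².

d ≈ 7.1 m

Choose the foot of the ladder as the axis so the floor normal and friction both act there and drop out.
Ladder weight 29×10 = 290 N acts at 3.9 m along the ladder; its horizontal arm is 3.9·cos57° = 2.124 m → τ = 616 N·m clockwise.
Worker weight 56×10 = 560 N at distance d → arm d·cos57° → τ = 560·d·0.5446 clockwise.
Wall normal N at the top has arm L sinθ = 6.542 m counterclockwise, so Στ = 0 gives N·6.542 = 616 + 305·d.
ΣFy = 0 ⇒ N_floor = 850 N, so the maximum friction is μ_s·N_floor = 0.5×850 = 425 N. ΣFx = 0 ⇒ N_wall = f, so at the slipping point N = 425 N.
Substituting: 425×6.542 = 616 + 305·d ⇒ d = (2780 − 616) / 305 = 7.1 m.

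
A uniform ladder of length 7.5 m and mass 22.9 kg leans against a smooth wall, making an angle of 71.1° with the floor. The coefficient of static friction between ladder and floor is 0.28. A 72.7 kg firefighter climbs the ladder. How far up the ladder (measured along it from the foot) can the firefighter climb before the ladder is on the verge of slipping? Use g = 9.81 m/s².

d ≈ 6.88 m

Taking torques about the foot of the ladder:
Ladder weight 22.9×9.81 = 224.6 N acts at 3.75 m along the ladder; its horizontal arm is 3.75·cos71.1° = 1.215 m → τ = 272.9 N·m clockwise.
Firefighter weight 72.7×9.81 = 713.2 N at distance d → arm d·cos71.1° → τ = 713.2·d·0.3239 clockwise.
Wall normal N at the top has arm L sinθ = 7.096 m counterclockwise, so Στ = 0 gives N·7.096 = 272.9 + 231·d.
ΣFy = 0 ⇒ N_floor = 937.8 N, so the maximum friction is μ_s·N_floor = 0.28×937.8 = 262.6 N. ΣFx = 0 ⇒ N_wall = f, so at the slipping point N = 262.6 N.
Substituting: 262.6×7.096 = 272.9 + 231·d ⇒ d = (1863 − 272.9) / 231 = 6.88 m.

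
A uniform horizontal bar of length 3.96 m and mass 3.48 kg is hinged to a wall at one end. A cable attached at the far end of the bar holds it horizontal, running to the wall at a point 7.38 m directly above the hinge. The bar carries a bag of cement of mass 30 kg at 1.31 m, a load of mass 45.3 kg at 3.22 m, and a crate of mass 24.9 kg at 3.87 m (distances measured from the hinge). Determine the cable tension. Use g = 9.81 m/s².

T ≈ 811 N

Choose the hinge as the axis so the unknown hinge reaction has zero arm there.
Beam weight: 3.48 × 9.81 = 34.14 N down at 1.98 m → arm 1.98 m, τ = 34.14 × 1.98 = 67.6 N·m clockwise.
Bag of cement: 30 × 9.81 = 294.3 N down at 1.31 m → arm 1.31 m, τ = 294.3 × 1.31 = 385.5 N·m clockwise.
Load: 45.3 × 9.81 = 444.4 N down at 3.22 m → arm 3.22 m, τ = 444.4 × 3.22 = 1431 N·m clockwise.
Crate: 24.9 × 9.81 = 244.3 N down at 3.87 m → arm 3.87 m, τ = 244.3 × 3.87 = 945.4 N·m clockwise.
Total clockwise load moment = 2830 N·m.
The cable tension T acts at 3.96 m; only its component perpendicular to the bar, T sinθ, produces torque. sinθ = h/√(h²+d²) = 7.38/√(7.38²+3.96²) = 0.8812.
For rotational equilibrium, T × 3.96 × 0.8812 = 2830, so T = 2830 / 3.49 = 811 N.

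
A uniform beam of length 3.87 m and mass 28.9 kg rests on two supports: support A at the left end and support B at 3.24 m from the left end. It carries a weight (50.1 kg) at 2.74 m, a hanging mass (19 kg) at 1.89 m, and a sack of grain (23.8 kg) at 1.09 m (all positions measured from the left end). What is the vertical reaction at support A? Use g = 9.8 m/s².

R_A ≈ 422 N

Choose support B as the axis so its reaction then has zero moment arm.
Beam weight: 28.9 × 9.8 = 283.2 N down at 1.935 m → arm 1.305 m, τ = 283.2 × 1.305 = 369.6 N·m counterclockwise.
Weight: 50.1 × 9.8 = 491 N down at 2.74 m → arm 0.5 m, τ = 491 × 0.5 = 245.5 N·m counterclockwise.
Hanging mass: 19 × 9.8 = 186.2 N down at 1.89 m → arm 1.35 m, τ = 186.2 × 1.35 = 251.4 N·m counterclockwise.
Sack of grain: 23.8 × 9.8 = 233.2 N down at 1.09 m → arm 2.15 m, τ = 233.2 × 2.15 = 501.4 N·m counterclockwise.
Net load moment about support B = 1368 N·m counterclockwise.
Reaction R at support A is upward at 0 m, arm 3.24 m → moment R × 3.24 clockwise.
Setting net torque to zero: R × 3.24 = 1368 → R = 422 N.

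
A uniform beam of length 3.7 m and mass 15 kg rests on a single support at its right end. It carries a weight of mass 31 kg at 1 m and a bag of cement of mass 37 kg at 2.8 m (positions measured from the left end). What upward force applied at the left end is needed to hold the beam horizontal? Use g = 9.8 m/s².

F ≈ 383 N

About the right end:
Beam weight: 15 × 9.8 = 147 N down at 1.85 m → arm 1.85 m, τ = 147 × 1.85 = 271.9 N·m counterclockwise.
Weight: 31 × 9.8 = 303.8 N down at 1 m → arm 2.7 m, τ = 303.8 × 2.7 = 820.3 N·m counterclockwise.
Bag of cement: 37 × 9.8 = 362.6 N down at 2.8 m → arm 0.9 m, τ = 362.6 × 0.9 = 326.3 N·m counterclockwise.
Net moment of the loads = 1418 N·m counterclockwise.
The upward force F acts at the left end, arm 3.7 m, giving F × 3.7 clockwise.
Setting net torque to zero: F × 3.7 = 1418 → F = 1418 / 3.7 = 383 N.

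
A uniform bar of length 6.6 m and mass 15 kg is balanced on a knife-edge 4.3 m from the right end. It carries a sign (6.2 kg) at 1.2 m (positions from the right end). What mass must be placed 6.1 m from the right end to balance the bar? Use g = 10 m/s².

Choose the knife-edge (at 4.3 m from the right end) as the axis so the support reaction has zero arm there.
Beam weight: 15 × 10 = 150 N down at 3.3 m → arm 1 m, τ = 150 × 1 = 150 N·m clockwise.
Sign: 6.2 × 10 = 62 N down at 1.2 m → arm 3.1 m, τ = 62 × 3.1 = 192.2 N·m clockwise.
Net moment of known loads = 342.2 N·m clockwise.
An unknown mass m at 6.1 m has arm 1.8 m; its moment is m·g·1.8 counterclockwise.
Στ = 0 ⇒ m × 10 × 1.8 = 342.2 ⇒ m = 342.2 / (10 × 1.8) = 19 kg.

m ≈ 19 kg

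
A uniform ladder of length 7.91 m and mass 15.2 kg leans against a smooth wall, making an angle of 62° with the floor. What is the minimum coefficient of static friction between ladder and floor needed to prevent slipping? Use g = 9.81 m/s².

Choose the foot of the ladder as the axis so the floor normal and friction both act there and drop out.
Ladder weight 15.2×9.81 = 149.1 N acts at 3.955 m along the ladder; its horizontal arm is 3.955·cos62° = 1.857 m → τ = 276.9 N·m clockwise.
Wall normal N acts horizontally at the top; its moment arm is the height L sinθ = 7.91·sin62° = 6.984 m, counterclockwise.
For rotational equilibrium, N × 6.984 = 276.9, so N = 39.65 N.
ΣFx = 0 ⇒ f = N_wall = 39.65 N. ΣFy = 0 ⇒ N_floor = 149.1 N.
μ_min = f / N_floor = 39.65 / 149.1 = 0.266.

μ_min ≈ 0.266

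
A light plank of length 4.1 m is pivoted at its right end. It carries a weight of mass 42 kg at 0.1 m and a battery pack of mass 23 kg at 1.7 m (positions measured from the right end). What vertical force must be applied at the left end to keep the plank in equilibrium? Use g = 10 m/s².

Taking torques about the right end:
Weight: 42 × 10 = 420 N down at 0.1 m → arm 0.1 m, τ = 420 × 0.1 = 42 N·m counterclockwise.
Battery pack: 23 × 10 = 230 N down at 1.7 m → arm 1.7 m, τ = 230 × 1.7 = 391 N·m counterclockwise.
Net moment of the loads = 433 N·m counterclockwise.
The upward force F acts at the left end, arm 4.1 m, giving F × 4.1 clockwise.
Στ = 0 ⇒ F × 4.1 = 433 ⇒ F = 433 / 4.1 = 106 N.

F ≈ 106 N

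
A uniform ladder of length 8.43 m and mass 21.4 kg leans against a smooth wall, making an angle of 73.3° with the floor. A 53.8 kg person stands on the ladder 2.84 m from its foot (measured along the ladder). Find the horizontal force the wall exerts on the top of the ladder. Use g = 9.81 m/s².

Taking torques about the foot of the ladder:
Ladder weight 21.4×9.81 = 209.9 N acts at 4.215 m along the ladder; its horizontal arm is 4.215·cos73.3° = 1.211 m → τ = 254.2 N·m clockwise.
Person: 53.8×9.81 = 527.8 N at 2.84 m → arm 0.8161 m → τ = 430.7 N·m clockwise.
Wall normal N acts horizontally at the top; its moment arm is the height L sinθ = 8.43·sin73.3° = 8.074 m, counterclockwise.
Setting net torque to zero: N × 8.074 = 684.9 → N = 84.8 N.

N_wall ≈ 84.8 N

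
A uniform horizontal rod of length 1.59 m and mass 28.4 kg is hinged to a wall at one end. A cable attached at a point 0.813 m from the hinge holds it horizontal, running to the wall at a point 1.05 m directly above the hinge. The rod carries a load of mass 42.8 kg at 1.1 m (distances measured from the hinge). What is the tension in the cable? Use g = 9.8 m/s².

About the hinge:
Beam weight: 28.4 × 9.8 = 278.3 N down at 0.795 m → arm 0.795 m, τ = 278.3 × 0.795 = 221.2 N·m clockwise.
Load: 42.8 × 9.8 = 419.4 N down at 1.1 m → arm 1.1 m, τ = 419.4 × 1.1 = 461.3 N·m clockwise.
Total clockwise load moment = 682.5 N·m.
The cable tension T acts at 0.813 m; only its component perpendicular to the rod, T sinθ, produces torque. sinθ = h/√(h²+d²) = 1.05/√(1.05²+0.813²) = 0.7907.
Στ = 0 ⇒ T × 0.813 × 0.7907 = 682.5 ⇒ T = 682.5 / 0.6428 = 1060 N.

T ≈ 1060 N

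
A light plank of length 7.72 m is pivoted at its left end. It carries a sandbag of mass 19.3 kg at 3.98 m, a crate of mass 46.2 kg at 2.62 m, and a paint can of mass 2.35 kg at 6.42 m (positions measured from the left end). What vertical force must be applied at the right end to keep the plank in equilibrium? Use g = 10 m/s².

F ≈ 276 N

Taking torques about the left end:
Sandbag: 19.3 × 10 = 193 N down at 3.98 m → arm 3.98 m, τ = 193 × 3.98 = 768.1 N·m clockwise.
Crate: 46.2 × 10 = 462 N down at 2.62 m → arm 2.62 m, τ = 462 × 2.62 = 1210 N·m clockwise.
Paint can: 2.35 × 10 = 23.5 N down at 6.42 m → arm 6.42 m, τ = 23.5 × 6.42 = 150.9 N·m clockwise.
Net moment of the loads = 2129 N·m clockwise.
The upward force F acts at the right end, arm 7.72 m, giving F × 7.72 counterclockwise.
For rotational equilibrium, F × 7.72 = 2129, so F = 2129 / 7.72 = 276 N.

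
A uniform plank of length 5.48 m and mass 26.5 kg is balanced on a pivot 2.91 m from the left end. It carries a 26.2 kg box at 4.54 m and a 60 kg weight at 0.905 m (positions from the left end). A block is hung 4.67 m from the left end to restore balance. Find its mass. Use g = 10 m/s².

Choose the pivot (at 2.91 m from the left end) as the axis so the support reaction has zero arm there.
Beam weight: 26.5 × 10 = 265 N down at 2.74 m → arm 0.17 m, τ = 265 × 0.17 = 45.05 N·m counterclockwise.
Box: 26.2 × 10 = 262 N down at 4.54 m → arm 1.63 m, τ = 262 × 1.63 = 427.1 N·m clockwise.
Weight: 60 × 10 = 600 N down at 0.905 m → arm 2.005 m, τ = 600 × 2.005 = 1203 N·m counterclockwise.
Net moment of known loads = 821 N·m counterclockwise.
An unknown mass m at 4.67 m has arm 1.76 m; its moment is m·g·1.76 clockwise.
For rotational equilibrium, m × 10 × 1.76 = 821, so m = 821 / (10 × 1.76) = 46.6 kg.

m ≈ 46.6 kg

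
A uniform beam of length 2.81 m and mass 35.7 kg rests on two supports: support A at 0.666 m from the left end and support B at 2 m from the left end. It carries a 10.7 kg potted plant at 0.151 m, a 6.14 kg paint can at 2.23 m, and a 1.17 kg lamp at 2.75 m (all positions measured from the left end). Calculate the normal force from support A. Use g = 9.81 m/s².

R_A ≈ 285 N

Take moments about support B.
Beam weight: 35.7 × 9.81 = 350.2 N down at 1.405 m → arm 0.595 m, τ = 350.2 × 0.595 = 208.4 N·m counterclockwise.
Potted plant: 10.7 × 9.81 = 105 N down at 0.151 m → arm 1.849 m, τ = 105 × 1.849 = 194.1 N·m counterclockwise.
Paint can: 6.14 × 9.81 = 60.23 N down at 2.23 m → arm 0.23 m, τ = 60.23 × 0.23 = 13.85 N·m clockwise.
Lamp: 1.17 × 9.81 = 11.48 N down at 2.75 m → arm 0.75 m, τ = 11.48 × 0.75 = 8.61 N·m clockwise.
Net load moment about support B = 380 N·m counterclockwise.
Reaction R at support A is upward at 0.666 m, arm 1.334 m → moment R × 1.334 clockwise.
Balancing moments: R × 1.334 = 380, giving R = 285 N.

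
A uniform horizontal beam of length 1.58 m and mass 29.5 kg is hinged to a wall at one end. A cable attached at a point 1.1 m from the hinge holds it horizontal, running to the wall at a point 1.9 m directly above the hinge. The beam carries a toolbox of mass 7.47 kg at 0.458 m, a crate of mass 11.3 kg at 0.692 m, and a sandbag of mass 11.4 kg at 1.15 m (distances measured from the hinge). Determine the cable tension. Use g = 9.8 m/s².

Taking torques about the hinge:
Beam weight: 29.5 × 9.8 = 289.1 N down at 0.79 m → arm 0.79 m, τ = 289.1 × 0.79 = 228.4 N·m clockwise.
Toolbox: 7.47 × 9.8 = 73.21 N down at 0.458 m → arm 0.458 m, τ = 73.21 × 0.458 = 33.53 N·m clockwise.
Crate: 11.3 × 9.8 = 110.7 N down at 0.692 m → arm 0.692 m, τ = 110.7 × 0.692 = 76.6 N·m clockwise.
Sandbag: 11.4 × 9.8 = 111.7 N down at 1.15 m → arm 1.15 m, τ = 111.7 × 1.15 = 128.5 N·m clockwise.
Total clockwise load moment = 467 N·m.
The cable tension T acts at 1.1 m; only its component perpendicular to the beam, T sinθ, produces torque. sinθ = h/√(h²+d²) = 1.9/√(1.9²+1.1²) = 0.8654.
Balancing moments: T × 1.1 × 0.8654 = 467, giving T = 467 / 0.9519 = 491 N.

T ≈ 491 N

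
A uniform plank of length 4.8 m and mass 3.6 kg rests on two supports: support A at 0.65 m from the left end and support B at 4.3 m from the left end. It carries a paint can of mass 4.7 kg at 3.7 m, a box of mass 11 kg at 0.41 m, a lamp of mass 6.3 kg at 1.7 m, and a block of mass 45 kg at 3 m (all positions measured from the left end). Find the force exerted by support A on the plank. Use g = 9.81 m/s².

Sum moments about support B (its reaction then has zero moment arm).
Beam weight: 3.6 × 9.81 = 35.32 N down at 2.4 m → arm 1.9 m, τ = 35.32 × 1.9 = 67.11 N·m counterclockwise.
Paint can: 4.7 × 9.81 = 46.11 N down at 3.7 m → arm 0.6 m, τ = 46.11 × 0.6 = 27.67 N·m counterclockwise.
Box: 11 × 9.81 = 107.9 N down at 0.41 m → arm 3.89 m, τ = 107.9 × 3.89 = 419.7 N·m counterclockwise.
Lamp: 6.3 × 9.81 = 61.8 N down at 1.7 m → arm 2.6 m, τ = 61.8 × 2.6 = 160.7 N·m counterclockwise.
Block: 45 × 9.81 = 441.5 N down at 3 m → arm 1.3 m, τ = 441.5 × 1.3 = 574 N·m counterclockwise.
Net load moment about support B = 1249 N·m counterclockwise.
Reaction R at support A is upward at 0.65 m, arm 3.65 m → moment R × 3.65 clockwise.
For rotational equilibrium, R × 3.65 = 1249, so R = 342 N.

R_A ≈ 342 N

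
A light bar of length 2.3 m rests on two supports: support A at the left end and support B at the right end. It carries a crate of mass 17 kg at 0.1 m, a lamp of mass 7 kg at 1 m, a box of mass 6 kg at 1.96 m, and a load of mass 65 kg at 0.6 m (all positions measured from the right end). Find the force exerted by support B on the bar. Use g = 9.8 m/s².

R_B ≈ 678 N

About support A:
Crate: 17 × 9.8 = 166.6 N down at 0.1 m → arm 2.2 m, τ = 166.6 × 2.2 = 366.5 N·m clockwise.
Lamp: 7 × 9.8 = 68.6 N down at 1 m → arm 1.3 m, τ = 68.6 × 1.3 = 89.18 N·m clockwise.
Box: 6 × 9.8 = 58.8 N down at 1.96 m → arm 0.34 m, τ = 58.8 × 0.34 = 19.99 N·m clockwise.
Load: 65 × 9.8 = 637 N down at 0.6 m → arm 1.7 m, τ = 637 × 1.7 = 1083 N·m clockwise.
Net load moment about support A = 1559 N·m clockwise.
Reaction R at support B is upward at 0 m, arm 2.3 m → moment R × 2.3 counterclockwise.
Setting net torque to zero: R × 2.3 = 1559 → R = 678 N.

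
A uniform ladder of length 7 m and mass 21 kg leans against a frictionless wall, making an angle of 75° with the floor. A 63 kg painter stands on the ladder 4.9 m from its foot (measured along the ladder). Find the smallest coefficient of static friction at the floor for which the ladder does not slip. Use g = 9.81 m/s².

Take moments about the foot of the ladder.
Ladder weight 21×9.81 = 206 N acts at 3.5 m along the ladder; its horizontal arm is 3.5·cos75° = 0.9059 m → τ = 186.6 N·m clockwise.
Painter: 63×9.81 = 618 N at 4.9 m → arm 1.268 m → τ = 783.6 N·m clockwise.
Wall normal N acts horizontally at the top; its moment arm is the height L sinθ = 7·sin75° = 6.761 m, counterclockwise.
Στ = 0 ⇒ N × 6.761 = 970.2 ⇒ N = 143.5 N.
ΣFx = 0 ⇒ f = N_wall = 143.5 N. ΣFy = 0 ⇒ N_floor = 824 N.
μ_min = f / N_floor = 143.5 / 824 = 0.174.

μ_min ≈ 0.174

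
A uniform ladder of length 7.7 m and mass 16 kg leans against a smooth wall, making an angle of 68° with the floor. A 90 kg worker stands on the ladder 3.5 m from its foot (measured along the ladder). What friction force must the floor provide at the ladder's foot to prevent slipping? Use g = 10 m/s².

Choose the foot of the ladder as the axis so the floor normal and friction both act there and drop out.
Ladder weight 16×10 = 160 N acts at 3.85 m along the ladder; its horizontal arm is 3.85·cos68° = 1.442 m → τ = 230.7 N·m clockwise.
Worker: 90×10 = 900 N at 3.5 m → arm 1.311 m → τ = 1180 N·m clockwise.
Wall normal N acts horizontally at the top; its moment arm is the height L sinθ = 7.7·sin68° = 7.139 m, counterclockwise.
For rotational equilibrium, N × 7.139 = 1411, so N = 198 N.
ΣFx = 0: friction at the foot balances the wall's push, so f = N_wall = 198 N.

f ≈ 198 N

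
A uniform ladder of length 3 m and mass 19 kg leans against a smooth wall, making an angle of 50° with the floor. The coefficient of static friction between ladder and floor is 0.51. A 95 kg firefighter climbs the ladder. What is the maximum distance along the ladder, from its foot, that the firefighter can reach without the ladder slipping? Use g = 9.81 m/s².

Take moments about the foot of the ladder.
Ladder weight 19×9.81 = 186.4 N acts at 1.5 m along the ladder; its horizontal arm is 1.5·cos50° = 0.9642 m → τ = 179.7 N·m clockwise.
Firefighter weight 95×9.81 = 932 N at distance d → arm d·cos50° → τ = 932·d·0.6428 clockwise.
Wall normal N at the top has arm L sinθ = 2.298 m counterclockwise, so Στ = 0 gives N·2.298 = 179.7 + 599.1·d.
ΣFy = 0 ⇒ N_floor = 1118 N, so the maximum friction is μ_s·N_floor = 0.51×1118 = 570.2 N. ΣFx = 0 ⇒ N_wall = f, so at the slipping point N = 570.2 N.
Substituting: 570.2×2.298 = 179.7 + 599.1·d ⇒ d = (1310 − 179.7) / 599.1 = 1.89 m.

d ≈ 1.89 m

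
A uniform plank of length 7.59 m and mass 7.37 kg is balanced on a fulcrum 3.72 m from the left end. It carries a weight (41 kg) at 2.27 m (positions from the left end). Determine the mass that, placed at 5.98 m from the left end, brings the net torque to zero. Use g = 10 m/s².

m ≈ 26.1 kg

Take moments about the fulcrum (at 3.72 m from the left end).
Beam weight: 7.37 × 10 = 73.7 N down at 3.795 m → arm 0.075 m, τ = 73.7 × 0.075 = 5.527 N·m clockwise.
Weight: 41 × 10 = 410 N down at 2.27 m → arm 1.45 m, τ = 410 × 1.45 = 594.5 N·m counterclockwise.
Net moment of known loads = 589 N·m counterclockwise.
An unknown mass m at 5.98 m has arm 2.26 m; its moment is m·g·2.26 clockwise.
Setting net torque to zero: m × 10 × 2.26 = 589 → m = 589 / (10 × 2.26) = 26.1 kg.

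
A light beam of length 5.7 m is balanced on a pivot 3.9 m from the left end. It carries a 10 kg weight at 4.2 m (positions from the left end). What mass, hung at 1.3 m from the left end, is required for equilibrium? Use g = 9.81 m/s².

Choose the pivot (at 3.9 m from the left end) as the axis so the support reaction has zero arm there.
Weight: 10 × 9.81 = 98.1 N down at 4.2 m → arm 0.3 m, τ = 98.1 × 0.3 = 29.43 N·m clockwise.
Net moment of known loads = 29.43 N·m clockwise.
An unknown mass m at 1.3 m has arm 2.6 m; its moment is m·g·2.6 counterclockwise.
Balancing moments: m × 9.81 × 2.6 = 29.43, giving m = 29.43 / (9.81 × 2.6) = 1.15 kg.

m ≈ 1.15 kg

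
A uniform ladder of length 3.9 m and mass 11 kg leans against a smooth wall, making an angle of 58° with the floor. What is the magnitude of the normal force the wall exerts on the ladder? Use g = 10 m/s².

Choose the foot of the ladder as the axis so the floor normal and friction both act there and drop out.
Ladder weight 11×10 = 110 N acts at 1.95 m along the ladder; its horizontal arm is 1.95·cos58° = 1.033 m → τ = 113.6 N·m clockwise.
Wall normal N acts horizontally at the top; its moment arm is the height L sinθ = 3.9·sin58° = 3.307 m, counterclockwise.
Setting net torque to zero: N × 3.307 = 113.6 → N = 34.4 N.

N_wall ≈ 34.4 N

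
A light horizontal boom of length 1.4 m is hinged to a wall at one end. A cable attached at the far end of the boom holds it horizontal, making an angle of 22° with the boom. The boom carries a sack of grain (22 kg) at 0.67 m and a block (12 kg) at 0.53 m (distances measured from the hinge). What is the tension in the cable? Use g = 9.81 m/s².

T ≈ 395 N

Choose the hinge as the axis so the unknown hinge reaction has zero arm there.
Sack of grain: 22 × 9.81 = 215.8 N down at 0.67 m → arm 0.67 m, τ = 215.8 × 0.67 = 144.6 N·m clockwise.
Block: 12 × 9.81 = 117.7 N down at 0.53 m → arm 0.53 m, τ = 117.7 × 0.53 = 62.38 N·m clockwise.
Total clockwise load moment = 207 N·m.
The cable tension T acts at 1.4 m; only its component perpendicular to the boom, T sinθ, produces torque. sin 22° = 0.3746.
Στ = 0 ⇒ T × 1.4 × 0.3746 = 207 ⇒ T = 207 / 0.5244 = 395 N.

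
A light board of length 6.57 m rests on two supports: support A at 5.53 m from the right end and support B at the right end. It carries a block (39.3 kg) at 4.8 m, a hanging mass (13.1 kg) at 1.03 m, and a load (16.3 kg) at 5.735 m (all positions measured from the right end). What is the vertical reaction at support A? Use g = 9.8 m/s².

R_A ≈ 524 N

Sum moments about support B (its reaction then has zero moment arm).
Block: 39.3 × 9.8 = 385.1 N down at 4.8 m → arm 4.8 m, τ = 385.1 × 4.8 = 1848 N·m counterclockwise.
Hanging mass: 13.1 × 9.8 = 128.4 N down at 1.03 m → arm 1.03 m, τ = 128.4 × 1.03 = 132.3 N·m counterclockwise.
Load: 16.3 × 9.8 = 159.7 N down at 5.735 m → arm 5.735 m, τ = 159.7 × 5.735 = 915.9 N·m counterclockwise.
Net load moment about support B = 2896 N·m counterclockwise.
Reaction R at support A is upward at 5.53 m, arm 5.53 m → moment R × 5.53 clockwise.
For rotational equilibrium, R × 5.53 = 2896, so R = 524 N.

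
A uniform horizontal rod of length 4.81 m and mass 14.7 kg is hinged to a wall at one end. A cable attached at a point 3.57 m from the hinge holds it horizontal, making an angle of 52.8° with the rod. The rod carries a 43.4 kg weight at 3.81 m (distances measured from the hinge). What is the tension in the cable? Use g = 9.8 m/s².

T ≈ 692 N

About the hinge:
Beam weight: 14.7 × 9.8 = 144.1 N down at 2.405 m → arm 2.405 m, τ = 144.1 × 2.405 = 346.6 N·m clockwise.
Weight: 43.4 × 9.8 = 425.3 N down at 3.81 m → arm 3.81 m, τ = 425.3 × 3.81 = 1620 N·m clockwise.
Total clockwise load moment = 1967 N·m.
The cable tension T acts at 3.57 m; only its component perpendicular to the rod, T sinθ, produces torque. sin 52.8° = 0.7965.
Setting net torque to zero: T × 3.57 × 0.7965 = 1967 → T = 1967 / 2.844 = 692 N.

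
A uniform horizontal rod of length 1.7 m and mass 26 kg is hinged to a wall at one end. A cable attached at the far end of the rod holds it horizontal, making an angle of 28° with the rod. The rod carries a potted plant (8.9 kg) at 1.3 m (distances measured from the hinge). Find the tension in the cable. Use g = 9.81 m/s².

Choose the hinge as the axis so the unknown hinge reaction has zero arm there.
Beam weight: 26 × 9.81 = 255.1 N down at 0.85 m → arm 0.85 m, τ = 255.1 × 0.85 = 216.8 N·m clockwise.
Potted plant: 8.9 × 9.81 = 87.31 N down at 1.3 m → arm 1.3 m, τ = 87.31 × 1.3 = 113.5 N·m clockwise.
Total clockwise load moment = 330.3 N·m.
The cable tension T acts at 1.7 m; only its component perpendicular to the rod, T sinθ, produces torque. sin 28° = 0.4695.
For rotational equilibrium, T × 1.7 × 0.4695 = 330.3, so T = 330.3 / 0.7981 = 414 N.

T ≈ 414 N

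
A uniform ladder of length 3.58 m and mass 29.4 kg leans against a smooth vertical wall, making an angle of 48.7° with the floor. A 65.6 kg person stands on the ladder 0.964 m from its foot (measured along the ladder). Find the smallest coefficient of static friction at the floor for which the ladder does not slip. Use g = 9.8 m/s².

μ_min ≈ 0.299

Take moments about the foot of the ladder.
Ladder weight 29.4×9.8 = 288.1 N acts at 1.79 m along the ladder; its horizontal arm is 1.79·cos48.7° = 1.181 m → τ = 340.2 N·m clockwise.
Person: 65.6×9.8 = 642.9 N at 0.964 m → arm 0.6362 m → τ = 409 N·m clockwise.
Wall normal N acts horizontally at the top; its moment arm is the height L sinθ = 3.58·sin48.7° = 2.69 m, counterclockwise.
Balancing moments: N × 2.69 = 749.2, giving N = 278.5 N.
ΣFx = 0 ⇒ f = N_wall = 278.5 N. ΣFy = 0 ⇒ N_floor = 931 N.
μ_min = f / N_floor = 278.5 / 931 = 0.299.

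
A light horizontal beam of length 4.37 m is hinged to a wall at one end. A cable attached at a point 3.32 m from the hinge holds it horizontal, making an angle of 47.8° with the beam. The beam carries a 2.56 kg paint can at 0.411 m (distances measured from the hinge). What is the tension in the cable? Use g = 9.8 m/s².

Choose the hinge as the axis so the unknown hinge reaction has zero arm there.
Paint can: 2.56 × 9.8 = 25.09 N down at 0.411 m → arm 0.411 m, τ = 25.09 × 0.411 = 10.31 N·m clockwise.
Total clockwise load moment = 10.31 N·m.
The cable tension T acts at 3.32 m; only its component perpendicular to the beam, T sinθ, produces torque. sin 47.8° = 0.7408.
Balancing moments: T × 3.32 × 0.7408 = 10.31, giving T = 10.31 / 2.459 = 4.19 N.

T ≈ 4.19 N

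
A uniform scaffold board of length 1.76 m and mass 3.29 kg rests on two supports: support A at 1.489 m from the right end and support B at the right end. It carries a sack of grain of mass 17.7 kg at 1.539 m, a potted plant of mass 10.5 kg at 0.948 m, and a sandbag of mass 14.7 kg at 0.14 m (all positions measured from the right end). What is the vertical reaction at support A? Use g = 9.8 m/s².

Take moments about support B.
Beam weight: 3.29 × 9.8 = 32.24 N down at 0.88 m → arm 0.88 m, τ = 32.24 × 0.88 = 28.37 N·m counterclockwise.
Sack of grain: 17.7 × 9.8 = 173.5 N down at 1.539 m → arm 1.539 m, τ = 173.5 × 1.539 = 267 N·m counterclockwise.
Potted plant: 10.5 × 9.8 = 102.9 N down at 0.948 m → arm 0.948 m, τ = 102.9 × 0.948 = 97.55 N·m counterclockwise.
Sandbag: 14.7 × 9.8 = 144.1 N down at 0.14 m → arm 0.14 m, τ = 144.1 × 0.14 = 20.17 N·m counterclockwise.
Net load moment about support B = 413.1 N·m counterclockwise.
Reaction R at support A is upward at 1.489 m, arm 1.489 m → moment R × 1.489 clockwise.
For rotational equilibrium, R × 1.489 = 413.1, so R = 277 N.

R_A ≈ 277 N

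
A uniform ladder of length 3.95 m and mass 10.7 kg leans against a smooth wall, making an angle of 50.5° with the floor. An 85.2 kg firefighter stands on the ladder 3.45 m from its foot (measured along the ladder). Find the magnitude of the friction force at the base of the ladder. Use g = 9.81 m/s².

About the foot of the ladder:
Ladder weight 10.7×9.81 = 105 N acts at 1.975 m along the ladder; its horizontal arm is 1.975·cos50.5° = 1.256 m → τ = 131.9 N·m clockwise.
Firefighter: 85.2×9.81 = 835.8 N at 3.45 m → arm 2.194 m → τ = 1834 N·m clockwise.
Wall normal N acts horizontally at the top; its moment arm is the height L sinθ = 3.95·sin50.5° = 3.048 m, counterclockwise.
Balancing moments: N × 3.048 = 1966, giving N = 645 N.
ΣFx = 0: friction at the foot balances the wall's push, so f = N_wall = 645 N.

f ≈ 645 N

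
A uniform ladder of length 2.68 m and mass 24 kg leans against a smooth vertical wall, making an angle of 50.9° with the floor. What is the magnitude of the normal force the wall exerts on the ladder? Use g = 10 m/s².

Sum moments about the foot of the ladder (the floor normal and friction both act there and drop out).
Ladder weight 24×10 = 240 N acts at 1.34 m along the ladder; its horizontal arm is 1.34·cos50.9° = 0.8451 m → τ = 202.8 N·m clockwise.
Wall normal N acts horizontally at the top; its moment arm is the height L sinθ = 2.68·sin50.9° = 2.08 m, counterclockwise.
Στ = 0 ⇒ N × 2.08 = 202.8 ⇒ N = 97.5 N.

N_wall ≈ 97.5 N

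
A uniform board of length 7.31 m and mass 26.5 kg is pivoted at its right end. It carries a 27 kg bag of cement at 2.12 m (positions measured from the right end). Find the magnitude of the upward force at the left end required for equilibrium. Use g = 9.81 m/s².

F ≈ 207 N

Take moments about the right end.
Beam weight: 26.5 × 9.81 = 260 N down at 3.655 m → arm 3.655 m, τ = 260 × 3.655 = 950.3 N·m counterclockwise.
Bag of cement: 27 × 9.81 = 264.9 N down at 2.12 m → arm 2.12 m, τ = 264.9 × 2.12 = 561.6 N·m counterclockwise.
Net moment of the loads = 1512 N·m counterclockwise.
The upward force F acts at the left end, arm 7.31 m, giving F × 7.31 clockwise.
Στ = 0 ⇒ F × 7.31 = 1512 ⇒ F = 1512 / 7.31 = 207 N.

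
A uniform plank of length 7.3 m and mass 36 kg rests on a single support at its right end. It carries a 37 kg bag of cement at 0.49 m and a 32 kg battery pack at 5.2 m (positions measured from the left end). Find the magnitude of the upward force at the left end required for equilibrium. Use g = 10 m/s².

F ≈ 617 N

About the right end:
Beam weight: 36 × 10 = 360 N down at 3.65 m → arm 3.65 m, τ = 360 × 3.65 = 1314 N·m counterclockwise.
Bag of cement: 37 × 10 = 370 N down at 0.49 m → arm 6.81 m, τ = 370 × 6.81 = 2520 N·m counterclockwise.
Battery pack: 32 × 10 = 320 N down at 5.2 m → arm 2.1 m, τ = 320 × 2.1 = 672 N·m counterclockwise.
Net moment of the loads = 4506 N·m counterclockwise.
The upward force F acts at the left end, arm 7.3 m, giving F × 7.3 clockwise.
Balancing moments: F × 7.3 = 4506, giving F = 4506 / 7.3 = 617 N.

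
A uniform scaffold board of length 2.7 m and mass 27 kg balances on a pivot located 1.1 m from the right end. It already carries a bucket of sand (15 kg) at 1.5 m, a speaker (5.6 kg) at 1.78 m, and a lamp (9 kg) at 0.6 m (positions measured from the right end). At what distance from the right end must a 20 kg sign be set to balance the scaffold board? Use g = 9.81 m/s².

x ≈ 0.497 m from the right end

Take moments about the pivot (at 1.1 m from the right end).
Beam weight: 27 × 9.81 = 264.9 N down at 1.35 m → arm 0.25 m, τ = 264.9 × 0.25 = 66.22 N·m counterclockwise.
Bucket of sand: 15 × 9.81 = 147.2 N down at 1.5 m → arm 0.4 m, τ = 147.2 × 0.4 = 58.88 N·m counterclockwise.
Speaker: 5.6 × 9.81 = 54.94 N down at 1.78 m → arm 0.68 m, τ = 54.94 × 0.68 = 37.36 N·m counterclockwise.
Lamp: 9 × 9.81 = 88.29 N down at 0.6 m → arm 0.5 m, τ = 88.29 × 0.5 = 44.15 N·m clockwise.
Net moment of existing loads = 118.3 N·m counterclockwise.
The sign weighs 20 × 9.81 = 196.2 N and must supply an equal clockwise moment, so its lever arm about the pivot is 118.3 / 196.2 = 0.603 m.
That puts it at 1.1 − 0.603 = 0.497 m from the right end.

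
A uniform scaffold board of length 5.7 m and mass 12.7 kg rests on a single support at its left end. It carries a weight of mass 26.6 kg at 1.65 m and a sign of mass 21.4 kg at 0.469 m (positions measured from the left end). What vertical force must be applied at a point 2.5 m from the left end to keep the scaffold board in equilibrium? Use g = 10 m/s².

Take moments about the left end.
Beam weight: 12.7 × 10 = 127 N down at 2.85 m → arm 2.85 m, τ = 127 × 2.85 = 361.9 N·m clockwise.
Weight: 26.6 × 10 = 266 N down at 1.65 m → arm 1.65 m, τ = 266 × 1.65 = 438.9 N·m clockwise.
Sign: 21.4 × 10 = 214 N down at 0.469 m → arm 0.469 m, τ = 214 × 0.469 = 100.4 N·m clockwise.
Net moment of the loads = 901.2 N·m clockwise.
The upward force F acts at a point 2.5 m from the left end, arm 2.5 m, giving F × 2.5 counterclockwise.
Balancing moments: F × 2.5 = 901.2, giving F = 901.2 / 2.5 = 360 N.

F ≈ 360 N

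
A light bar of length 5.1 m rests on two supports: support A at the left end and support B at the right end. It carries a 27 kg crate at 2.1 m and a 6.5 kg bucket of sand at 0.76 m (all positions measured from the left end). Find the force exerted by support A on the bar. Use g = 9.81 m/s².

Choose support B as the axis so its reaction then has zero moment arm.
Crate: 27 × 9.81 = 264.9 N down at 2.1 m → arm 3 m, τ = 264.9 × 3 = 794.7 N·m counterclockwise.
Bucket of sand: 6.5 × 9.81 = 63.77 N down at 0.76 m → arm 4.34 m, τ = 63.77 × 4.34 = 276.8 N·m counterclockwise.
Net load moment about support B = 1072 N·m counterclockwise.
Reaction R at support A is upward at 0 m, arm 5.1 m → moment R × 5.1 clockwise.
For rotational equilibrium, R × 5.1 = 1072, so R = 210 N.

R_A ≈ 210 N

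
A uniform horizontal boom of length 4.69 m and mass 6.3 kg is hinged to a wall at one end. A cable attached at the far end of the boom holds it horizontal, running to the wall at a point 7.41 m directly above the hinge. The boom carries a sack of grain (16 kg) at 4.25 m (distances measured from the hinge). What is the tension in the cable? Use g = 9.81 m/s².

T ≈ 205 N

Choose the hinge as the axis so the unknown hinge reaction has zero arm there.
Beam weight: 6.3 × 9.81 = 61.8 N down at 2.345 m → arm 2.345 m, τ = 61.8 × 2.345 = 144.9 N·m clockwise.
Sack of grain: 16 × 9.81 = 157 N down at 4.25 m → arm 4.25 m, τ = 157 × 4.25 = 667.2 N·m clockwise.
Total clockwise load moment = 812.1 N·m.
The cable tension T acts at 4.69 m; only its component perpendicular to the boom, T sinθ, produces torque. sinθ = h/√(h²+d²) = 7.41/√(7.41²+4.69²) = 0.845.
Setting net torque to zero: T × 4.69 × 0.845 = 812.1 → T = 812.1 / 3.963 = 205 N.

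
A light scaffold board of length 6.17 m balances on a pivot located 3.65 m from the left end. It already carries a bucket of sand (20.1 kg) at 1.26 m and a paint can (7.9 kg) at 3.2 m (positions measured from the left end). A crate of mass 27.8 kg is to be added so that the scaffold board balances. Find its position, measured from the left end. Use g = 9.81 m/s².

Sum moments about the pivot (at 3.65 m from the left end) (the support reaction has zero arm there).
Bucket of sand: 20.1 × 9.81 = 197.2 N down at 1.26 m → arm 2.39 m, τ = 197.2 × 2.39 = 471.3 N·m counterclockwise.
Paint can: 7.9 × 9.81 = 77.5 N down at 3.2 m → arm 0.45 m, τ = 77.5 × 0.45 = 34.88 N·m counterclockwise.
Net moment of existing loads = 506.2 N·m counterclockwise.
The crate weighs 27.8 × 9.81 = 272.7 N and must supply an equal clockwise moment, so its lever arm about the pivot is 506.2 / 272.7 = 1.86 m.
That puts it at 3.65 + 1.86 = 5.51 m from the left end.

x ≈ 5.51 m from the left end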